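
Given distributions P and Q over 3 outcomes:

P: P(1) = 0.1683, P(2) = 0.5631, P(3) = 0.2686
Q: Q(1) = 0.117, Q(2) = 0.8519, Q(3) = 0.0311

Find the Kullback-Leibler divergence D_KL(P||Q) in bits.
0.5874 bits

D_KL(P||Q) = Σ P(x) log₂(P(x)/Q(x))

Computing term by term:
  P(1)·log₂(P(1)/Q(1)) = 0.1683·log₂(0.1683/0.117) = 0.08828
  P(2)·log₂(P(2)/Q(2)) = 0.5631·log₂(0.5631/0.8519) = -0.33634
  P(3)·log₂(P(3)/Q(3)) = 0.2686·log₂(0.2686/0.0311) = 0.83547

D_KL(P||Q) = 0.08828 - 0.33634 + 0.83547 = 0.58741 ≈ 0.5874 bits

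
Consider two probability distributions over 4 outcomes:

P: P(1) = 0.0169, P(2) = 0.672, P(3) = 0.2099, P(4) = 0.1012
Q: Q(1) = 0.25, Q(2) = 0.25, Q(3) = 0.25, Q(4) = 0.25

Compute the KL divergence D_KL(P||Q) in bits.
0.7080 bits

D_KL(P||Q) = Σ P(x) log₂(P(x)/Q(x))

Computing term by term:
  P(1)·log₂(P(1)/Q(1)) = 0.0169·log₂(0.0169/0.25) = -0.06569
  P(2)·log₂(P(2)/Q(2)) = 0.672·log₂(0.672/0.25) = 0.95863
  P(3)·log₂(P(3)/Q(3)) = 0.2099·log₂(0.2099/0.25) = -0.05294
  P(4)·log₂(P(4)/Q(4)) = 0.1012·log₂(0.1012/0.25) = -0.13204

D_KL(P||Q) = -0.06569 + 0.95863 - 0.05294 - 0.13204 = 0.70796 ≈ 0.7080 bits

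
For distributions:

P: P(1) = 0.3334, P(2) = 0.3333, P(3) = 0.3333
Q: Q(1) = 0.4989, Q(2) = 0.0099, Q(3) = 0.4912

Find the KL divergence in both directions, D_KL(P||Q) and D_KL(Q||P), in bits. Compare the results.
D_KL(P||Q) = 1.3106 bits, D_KL(Q||P) = 0.5147 bits. D_KL(P||Q) is larger than D_KL(Q||P) by 0.7959 bits; the two directions differ.

D_KL(P||Q) = Σ P(x) log₂(P(x)/Q(x))

Computing term by term:
  P(1)·log₂(P(1)/Q(1)) = 0.3334·log₂(0.3334/0.4989) = -0.19387
  P(2)·log₂(P(2)/Q(2)) = 0.3333·log₂(0.3333/0.0099) = 1.69091
  P(3)·log₂(P(3)/Q(3)) = 0.3333·log₂(0.3333/0.4912) = -0.18648

D_KL(P||Q) = -0.19387 + 1.69091 - 0.18648 = 1.31056 ≈ 1.3106 bits

D_KL(Q||P) = Σ Q(x) log₂(Q(x)/P(x))

Computing term by term:
  Q(1)·log₂(Q(1)/P(1)) = 0.4989·log₂(0.4989/0.3334) = 0.29011
  Q(2)·log₂(Q(2)/P(2)) = 0.0099·log₂(0.0099/0.3333) = -0.05023
  Q(3)·log₂(Q(3)/P(3)) = 0.4912·log₂(0.4912/0.3333) = 0.27482

D_KL(Q||P) = 0.29011 - 0.05023 + 0.27482 = 0.51470 ≈ 0.5147 bits

These are NOT equal (difference: 0.7959 bits). KL divergence is asymmetric: D_KL(P||Q) ≠ D_KL(Q||P) in general.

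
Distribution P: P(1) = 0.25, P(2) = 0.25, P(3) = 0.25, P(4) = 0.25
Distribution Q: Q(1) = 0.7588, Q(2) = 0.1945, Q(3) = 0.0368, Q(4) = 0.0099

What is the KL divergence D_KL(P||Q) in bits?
1.5457 bits

D_KL(P||Q) = Σ P(x) log₂(P(x)/Q(x))

Computing term by term:
  P(1)·log₂(P(1)/Q(1)) = 0.25·log₂(0.25/0.7588) = -0.40045
  P(2)·log₂(P(2)/Q(2)) = 0.25·log₂(0.25/0.1945) = 0.09054
  P(3)·log₂(P(3)/Q(3)) = 0.25·log₂(0.25/0.0368) = 0.69104
  P(4)·log₂(P(4)/Q(4)) = 0.25·log₂(0.25/0.0099) = 1.16459

D_KL(P||Q) = -0.40045 + 0.09054 + 0.69104 + 1.16459 = 1.54572 ≈ 1.5457 bits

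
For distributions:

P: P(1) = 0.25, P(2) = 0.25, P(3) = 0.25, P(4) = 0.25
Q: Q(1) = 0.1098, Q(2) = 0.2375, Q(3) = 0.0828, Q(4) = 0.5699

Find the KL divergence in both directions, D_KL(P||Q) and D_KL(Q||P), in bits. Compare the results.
D_KL(P||Q) = 0.4166 bits, D_KL(Q||P) = 0.3976 bits. D_KL(P||Q) is larger than D_KL(Q||P) by 0.0190 bits; the two directions differ.

D_KL(P||Q) = Σ P(x) log₂(P(x)/Q(x))

Computing term by term:
  P(1)·log₂(P(1)/Q(1)) = 0.25·log₂(0.25/0.1098) = 0.29676
  P(2)·log₂(P(2)/Q(2)) = 0.25·log₂(0.25/0.2375) = 0.01850
  P(3)·log₂(P(3)/Q(3)) = 0.25·log₂(0.25/0.0828) = 0.39856
  P(4)·log₂(P(4)/Q(4)) = 0.25·log₂(0.25/0.5699) = -0.29720

D_KL(P||Q) = 0.29676 + 0.01850 + 0.39856 - 0.29720 = 0.41662 ≈ 0.4166 bits

D_KL(Q||P) = Σ Q(x) log₂(Q(x)/P(x))

Computing term by term:
  Q(1)·log₂(Q(1)/P(1)) = 0.1098·log₂(0.1098/0.25) = -0.13034
  Q(2)·log₂(Q(2)/P(2)) = 0.2375·log₂(0.2375/0.25) = -0.01758
  Q(3)·log₂(Q(3)/P(3)) = 0.0828·log₂(0.0828/0.25) = -0.13200
  Q(4)·log₂(Q(4)/P(4)) = 0.5699·log₂(0.5699/0.25) = 0.67749

D_KL(Q||P) = -0.13034 - 0.01758 - 0.13200 + 0.67749 = 0.39757 ≈ 0.3976 bits

These are NOT equal (difference: 0.0190 bits). KL divergence is asymmetric: D_KL(P||Q) ≠ D_KL(Q||P) in general.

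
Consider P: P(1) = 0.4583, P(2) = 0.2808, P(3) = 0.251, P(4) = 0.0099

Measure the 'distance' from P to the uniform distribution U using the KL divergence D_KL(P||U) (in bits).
0.4031 bits

U(i) = 1/4 for all i

D_KL(P||U) = Σ P(x) log₂(P(x) / (1/4))
           = Σ P(x) log₂(P(x)) + log₂(4)
           = log₂(4) - H(P)

H(P) = -Σ P(x) log₂(P(x)):
  -P(1)·log₂(P(1)) = -(0.4583)·log₂(0.4583) = 0.51588
  -P(2)·log₂(P(2)) = -(0.2808)·log₂(0.2808) = 0.51453
  -P(3)·log₂(P(3)) = -(0.251)·log₂(0.251) = 0.50055
  -P(4)·log₂(P(4)) = -(0.0099)·log₂(0.0099) = 0.06592
H(P) = 0.51588 + 0.51453 + 0.50055 + 0.06592 = 1.59688 bits

log₂(4) = 2.00000 bits

D_KL(P||U) = 2.00000 - 1.59688 = 0.40312 ≈ 0.4031 bits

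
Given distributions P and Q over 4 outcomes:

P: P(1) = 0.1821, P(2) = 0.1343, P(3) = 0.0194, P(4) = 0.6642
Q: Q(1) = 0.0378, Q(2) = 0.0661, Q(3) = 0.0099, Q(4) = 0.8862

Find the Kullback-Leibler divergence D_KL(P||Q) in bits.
0.2929 bits

D_KL(P||Q) = Σ P(x) log₂(P(x)/Q(x))

Computing term by term:
  P(1)·log₂(P(1)/Q(1)) = 0.1821·log₂(0.1821/0.0378) = 0.41305
  P(2)·log₂(P(2)/Q(2)) = 0.1343·log₂(0.1343/0.0661) = 0.13735
  P(3)·log₂(P(3)/Q(3)) = 0.0194·log₂(0.0194/0.0099) = 0.01883
  P(4)·log₂(P(4)/Q(4)) = 0.6642·log₂(0.6642/0.8862) = -0.27632

D_KL(P||Q) = 0.41305 + 0.13735 + 0.01883 - 0.27632 = 0.29291 ≈ 0.2929 bits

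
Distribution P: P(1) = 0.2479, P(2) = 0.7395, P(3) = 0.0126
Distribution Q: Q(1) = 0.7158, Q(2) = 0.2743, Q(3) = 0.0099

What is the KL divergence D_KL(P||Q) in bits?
0.6832 bits

D_KL(P||Q) = Σ P(x) log₂(P(x)/Q(x))

Computing term by term:
  P(1)·log₂(P(1)/Q(1)) = 0.2479·log₂(0.2479/0.7158) = -0.37924
  P(2)·log₂(P(2)/Q(2)) = 0.7395·log₂(0.7395/0.2743) = 1.05807
  P(3)·log₂(P(3)/Q(3)) = 0.0126·log₂(0.0126/0.0099) = 0.00438

D_KL(P||Q) = -0.37924 + 1.05807 + 0.00438 = 0.68321 ≈ 0.6832 bits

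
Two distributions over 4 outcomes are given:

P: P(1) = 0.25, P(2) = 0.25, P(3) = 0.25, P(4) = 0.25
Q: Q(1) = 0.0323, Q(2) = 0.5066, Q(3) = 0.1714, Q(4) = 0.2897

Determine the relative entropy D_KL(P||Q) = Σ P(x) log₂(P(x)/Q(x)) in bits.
0.5663 bits

D_KL(P||Q) = Σ P(x) log₂(P(x)/Q(x))

Computing term by term:
  P(1)·log₂(P(1)/Q(1)) = 0.25·log₂(0.25/0.0323) = 0.73808
  P(2)·log₂(P(2)/Q(2)) = 0.25·log₂(0.25/0.5066) = -0.25473
  P(3)·log₂(P(3)/Q(3)) = 0.25·log₂(0.25/0.1714) = 0.13614
  P(4)·log₂(P(4)/Q(4)) = 0.25·log₂(0.25/0.2897) = -0.05316

D_KL(P||Q) = 0.73808 - 0.25473 + 0.13614 - 0.05316 = 0.56633 ≈ 0.5663 bits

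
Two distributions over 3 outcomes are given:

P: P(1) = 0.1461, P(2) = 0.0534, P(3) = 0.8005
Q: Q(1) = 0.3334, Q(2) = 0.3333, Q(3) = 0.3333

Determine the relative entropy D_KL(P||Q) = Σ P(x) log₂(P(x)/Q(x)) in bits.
0.6969 bits

D_KL(P||Q) = Σ P(x) log₂(P(x)/Q(x))

Computing term by term:
  P(1)·log₂(P(1)/Q(1)) = 0.1461·log₂(0.1461/0.3334) = -0.17390
  P(2)·log₂(P(2)/Q(2)) = 0.0534·log₂(0.0534/0.3333) = -0.14108
  P(3)·log₂(P(3)/Q(3)) = 0.8005·log₂(0.8005/0.3333) = 1.01190

D_KL(P||Q) = -0.17390 - 0.14108 + 1.01190 = 0.69692 ≈ 0.6969 bits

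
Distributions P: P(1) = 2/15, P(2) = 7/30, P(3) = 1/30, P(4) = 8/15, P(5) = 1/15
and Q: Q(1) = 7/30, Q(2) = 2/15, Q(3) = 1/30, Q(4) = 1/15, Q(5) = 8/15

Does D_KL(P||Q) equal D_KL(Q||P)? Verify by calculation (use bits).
D_KL(P||Q) = 1.4807 bits, D_KL(Q||P) = 1.4807 bits. Yes — for this pair D_KL(P||Q) = D_KL(Q||P).

D_KL(P||Q) = Σ P(x) log₂(P(x)/Q(x))

Computing term by term:
  P(1)·log₂(P(1)/Q(1)) = (2/15)·log₂((2/15)/(7/30)) = -0.10765
  P(2)·log₂(P(2)/Q(2)) = (7/30)·log₂((7/30)/(2/15)) = 0.18838
  P(3)·log₂(P(3)/Q(3)) = (1/30)·log₂((1/30)/(1/30)) = 0.00000
  P(4)·log₂(P(4)/Q(4)) = (8/15)·log₂((8/15)/(1/15)) = 1.60000
  P(5)·log₂(P(5)/Q(5)) = (1/15)·log₂((1/15)/(8/15)) = -0.20000

D_KL(P||Q) = -0.10765 + 0.18838 + 0.00000 + 1.60000 - 0.20000 = 1.48073 ≈ 1.4807 bits

D_KL(Q||P) = Σ Q(x) log₂(Q(x)/P(x))

Computing term by term:
  Q(1)·log₂(Q(1)/P(1)) = (7/30)·log₂((7/30)/(2/15)) = 0.18838
  Q(2)·log₂(Q(2)/P(2)) = (2/15)·log₂((2/15)/(7/30)) = -0.10765
  Q(3)·log₂(Q(3)/P(3)) = (1/30)·log₂((1/30)/(1/30)) = 0.00000
  Q(4)·log₂(Q(4)/P(4)) = (1/15)·log₂((1/15)/(8/15)) = -0.20000
  Q(5)·log₂(Q(5)/P(5)) = (8/15)·log₂((8/15)/(1/15)) = 1.60000

D_KL(Q||P) = 0.18838 - 0.10765 + 0.00000 - 0.20000 + 1.60000 = 1.48073 ≈ 1.4807 bits

These ARE equal here. Q is P with outcomes relabeled (Q(1) = P(2), Q(2) = P(1), Q(4) = P(5), Q(5) = P(4)) by a relabeling that is its own inverse, so the two sums contain exactly the same terms in a different order. This is a special case — KL divergence is not symmetric in general: D_KL(P||Q) ≠ D_KL(Q||P) for most P, Q.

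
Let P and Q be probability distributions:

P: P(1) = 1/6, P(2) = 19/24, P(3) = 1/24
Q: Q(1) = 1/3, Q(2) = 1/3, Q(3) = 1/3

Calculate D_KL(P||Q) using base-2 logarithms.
0.6963 bits

D_KL(P||Q) = Σ P(x) log₂(P(x)/Q(x))

Computing term by term:
  P(1)·log₂(P(1)/Q(1)) = (1/6)·log₂((1/6)/(1/3)) = -0.16667
  P(2)·log₂(P(2)/Q(2)) = (19/24)·log₂((19/24)/(1/3)) = 0.98794
  P(3)·log₂(P(3)/Q(3)) = (1/24)·log₂((1/24)/(1/3)) = -0.12500

D_KL(P||Q) = -0.16667 + 0.98794 - 0.12500 = 0.69627 ≈ 0.6963 bits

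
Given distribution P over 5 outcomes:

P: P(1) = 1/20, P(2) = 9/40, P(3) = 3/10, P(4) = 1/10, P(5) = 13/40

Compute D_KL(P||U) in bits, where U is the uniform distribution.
0.2414 bits

U(i) = 1/5 for all i

D_KL(P||U) = Σ P(x) log₂(P(x) / (1/5))
           = Σ P(x) log₂(P(x)) + log₂(5)
           = log₂(5) - H(P)

H(P) = -Σ P(x) log₂(P(x)):
  -P(1)·log₂(P(1)) = -(1/20)·log₂(1/20) = 0.21610
  -P(2)·log₂(P(2)) = -(9/40)·log₂(9/40) = 0.48420
  -P(3)·log₂(P(3)) = -(3/10)·log₂(3/10) = 0.52109
  -P(4)·log₂(P(4)) = -(1/10)·log₂(1/10) = 0.33219
  -P(5)·log₂(P(5)) = -(13/40)·log₂(13/40) = 0.52698
H(P) = 0.21610 + 0.48420 + 0.52109 + 0.33219 + 0.52698 = 2.08056 bits

log₂(5) = 2.32193 bits

D_KL(P||U) = 2.32193 - 2.08056 = 0.24137 ≈ 0.2414 bits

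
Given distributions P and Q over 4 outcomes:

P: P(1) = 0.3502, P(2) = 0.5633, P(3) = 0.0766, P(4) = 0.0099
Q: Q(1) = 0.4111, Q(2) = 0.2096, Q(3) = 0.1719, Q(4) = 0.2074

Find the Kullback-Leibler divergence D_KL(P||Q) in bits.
0.5896 bits

D_KL(P||Q) = Σ P(x) log₂(P(x)/Q(x))

Computing term by term:
  P(1)·log₂(P(1)/Q(1)) = 0.3502·log₂(0.3502/0.4111) = -0.08100
  P(2)·log₂(P(2)/Q(2)) = 0.5633·log₂(0.5633/0.2096) = 0.80341
  P(3)·log₂(P(3)/Q(3)) = 0.0766·log₂(0.0766/0.1719) = -0.08933
  P(4)·log₂(P(4)/Q(4)) = 0.0099·log₂(0.0099/0.2074) = -0.04345

D_KL(P||Q) = -0.08100 + 0.80341 - 0.08933 - 0.04345 = 0.58963 ≈ 0.5896 bits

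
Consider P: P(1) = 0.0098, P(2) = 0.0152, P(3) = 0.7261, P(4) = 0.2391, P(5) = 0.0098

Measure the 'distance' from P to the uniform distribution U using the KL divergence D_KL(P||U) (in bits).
1.2705 bits

U(i) = 1/5 for all i

D_KL(P||U) = Σ P(x) log₂(P(x) / (1/5))
           = Σ P(x) log₂(P(x)) + log₂(5)
           = log₂(5) - H(P)

H(P) = -Σ P(x) log₂(P(x)):
  -P(1)·log₂(P(1)) = -(0.0098)·log₂(0.0098) = 0.06540
  -P(2)·log₂(P(2)) = -(0.0152)·log₂(0.0152) = 0.09180
  -P(3)·log₂(P(3)) = -(0.7261)·log₂(0.7261) = 0.33528
  -P(4)·log₂(P(4)) = -(0.2391)·log₂(0.2391) = 0.49358
  -P(5)·log₂(P(5)) = -(0.0098)·log₂(0.0098) = 0.06540
H(P) = 0.06540 + 0.09180 + 0.33528 + 0.49358 + 0.06540 = 1.05146 bits

log₂(5) = 2.32193 bits

D_KL(P||U) = 2.32193 - 1.05146 = 1.27047 ≈ 1.2705 bits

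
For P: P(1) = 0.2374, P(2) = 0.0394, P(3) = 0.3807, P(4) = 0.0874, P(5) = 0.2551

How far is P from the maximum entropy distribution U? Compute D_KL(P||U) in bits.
0.3051 bits

U(i) = 1/5 for all i

D_KL(P||U) = Σ P(x) log₂(P(x) / (1/5))
           = Σ P(x) log₂(P(x)) + log₂(5)
           = log₂(5) - H(P)

H(P) = -Σ P(x) log₂(P(x)):
  -P(1)·log₂(P(1)) = -(0.2374)·log₂(0.2374) = 0.49251
  -P(2)·log₂(P(2)) = -(0.0394)·log₂(0.0394) = 0.18383
  -P(3)·log₂(P(3)) = -(0.3807)·log₂(0.3807) = 0.53042
  -P(4)·log₂(P(4)) = -(0.0874)·log₂(0.0874) = 0.30732
  -P(5)·log₂(P(5)) = -(0.2551)·log₂(0.2551) = 0.50277
H(P) = 0.49251 + 0.18383 + 0.53042 + 0.30732 + 0.50277 = 2.01685 bits

log₂(5) = 2.32193 bits

D_KL(P||U) = 2.32193 - 2.01685 = 0.30508 ≈ 0.3051 bits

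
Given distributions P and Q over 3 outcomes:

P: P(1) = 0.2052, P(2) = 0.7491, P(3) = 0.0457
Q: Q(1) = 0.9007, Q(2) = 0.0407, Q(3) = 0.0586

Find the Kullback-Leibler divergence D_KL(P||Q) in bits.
2.6935 bits

D_KL(P||Q) = Σ P(x) log₂(P(x)/Q(x))

Computing term by term:
  P(1)·log₂(P(1)/Q(1)) = 0.2052·log₂(0.2052/0.9007) = -0.43790
  P(2)·log₂(P(2)/Q(2)) = 0.7491·log₂(0.7491/0.0407) = 3.14776
  P(3)·log₂(P(3)/Q(3)) = 0.0457·log₂(0.0457/0.0586) = -0.01639

D_KL(P||Q) = -0.43790 + 3.14776 - 0.01639 = 2.69347 ≈ 2.6935 bits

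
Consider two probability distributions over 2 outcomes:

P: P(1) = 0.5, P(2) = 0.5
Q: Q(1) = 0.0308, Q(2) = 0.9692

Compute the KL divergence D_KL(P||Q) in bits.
1.5330 bits

D_KL(P||Q) = Σ P(x) log₂(P(x)/Q(x))

Computing term by term:
  P(1)·log₂(P(1)/Q(1)) = 0.5·log₂(0.5/0.0308) = 2.01046
  P(2)·log₂(P(2)/Q(2)) = 0.5·log₂(0.5/0.9692) = -0.47743

D_KL(P||Q) = 2.01046 - 0.47743 = 1.53303 ≈ 1.5330 bits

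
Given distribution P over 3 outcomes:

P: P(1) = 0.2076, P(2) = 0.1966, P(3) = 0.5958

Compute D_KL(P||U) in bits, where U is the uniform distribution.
0.2076 bits

U(i) = 1/3 for all i

D_KL(P||U) = Σ P(x) log₂(P(x) / (1/3))
           = Σ P(x) log₂(P(x)) + log₂(3)
           = log₂(3) - H(P)

H(P) = -Σ P(x) log₂(P(x)):
  -P(1)·log₂(P(1)) = -(0.2076)·log₂(0.2076) = 0.47086
  -P(2)·log₂(P(2)) = -(0.1966)·log₂(0.1966) = 0.46135
  -P(3)·log₂(P(3)) = -(0.5958)·log₂(0.5958) = 0.44512
H(P) = 0.47086 + 0.46135 + 0.44512 = 1.37733 bits

log₂(3) = 1.58496 bits

D_KL(P||U) = 1.58496 - 1.37733 = 0.20763 ≈ 0.2076 bits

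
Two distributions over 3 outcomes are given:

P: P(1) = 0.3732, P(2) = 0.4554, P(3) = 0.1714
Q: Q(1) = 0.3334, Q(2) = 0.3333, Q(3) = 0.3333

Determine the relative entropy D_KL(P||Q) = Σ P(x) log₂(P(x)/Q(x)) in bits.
0.1013 bits

D_KL(P||Q) = Σ P(x) log₂(P(x)/Q(x))

Computing term by term:
  P(1)·log₂(P(1)/Q(1)) = 0.3732·log₂(0.3732/0.3334) = 0.06072
  P(2)·log₂(P(2)/Q(2)) = 0.4554·log₂(0.4554/0.3333) = 0.20507
  P(3)·log₂(P(3)/Q(3)) = 0.1714·log₂(0.1714/0.3333) = -0.16445

D_KL(P||Q) = 0.06072 + 0.20507 - 0.16445 = 0.10134 ≈ 0.1013 bits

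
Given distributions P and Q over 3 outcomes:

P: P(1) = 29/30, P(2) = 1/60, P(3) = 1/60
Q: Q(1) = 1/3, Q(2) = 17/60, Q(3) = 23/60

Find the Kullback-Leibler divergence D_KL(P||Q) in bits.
1.3413 bits

D_KL(P||Q) = Σ P(x) log₂(P(x)/Q(x))

Computing term by term:
  P(1)·log₂(P(1)/Q(1)) = (29/30)·log₂((29/30)/(1/3)) = 1.48485
  P(2)·log₂(P(2)/Q(2)) = (1/60)·log₂((1/60)/(17/60)) = -0.06812
  P(3)·log₂(P(3)/Q(3)) = (1/60)·log₂((1/60)/(23/60)) = -0.07539

D_KL(P||Q) = 1.48485 - 0.06812 - 0.07539 = 1.34134 ≈ 1.3413 bits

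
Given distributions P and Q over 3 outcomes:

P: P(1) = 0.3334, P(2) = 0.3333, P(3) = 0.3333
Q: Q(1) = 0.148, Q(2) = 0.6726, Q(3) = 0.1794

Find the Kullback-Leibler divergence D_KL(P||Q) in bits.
0.3509 bits

D_KL(P||Q) = Σ P(x) log₂(P(x)/Q(x))

Computing term by term:
  P(1)·log₂(P(1)/Q(1)) = 0.3334·log₂(0.3334/0.148) = 0.39063
  P(2)·log₂(P(2)/Q(2)) = 0.3333·log₂(0.3333/0.6726) = -0.33761
  P(3)·log₂(P(3)/Q(3)) = 0.3333·log₂(0.3333/0.1794) = 0.29785

D_KL(P||Q) = 0.39063 - 0.33761 + 0.29785 = 0.35087 ≈ 0.3509 bits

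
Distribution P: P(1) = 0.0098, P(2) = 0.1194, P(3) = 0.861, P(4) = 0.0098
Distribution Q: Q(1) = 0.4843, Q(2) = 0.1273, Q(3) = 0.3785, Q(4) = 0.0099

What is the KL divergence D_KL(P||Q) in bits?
0.9546 bits

D_KL(P||Q) = Σ P(x) log₂(P(x)/Q(x))

Computing term by term:
  P(1)·log₂(P(1)/Q(1)) = 0.0098·log₂(0.0098/0.4843) = -0.05514
  P(2)·log₂(P(2)/Q(2)) = 0.1194·log₂(0.1194/0.1273) = -0.01104
  P(3)·log₂(P(3)/Q(3)) = 0.861·log₂(0.861/0.3785) = 1.02090
  P(4)·log₂(P(4)/Q(4)) = 0.0098·log₂(0.0098/0.0099) = -0.00014

D_KL(P||Q) = -0.05514 - 0.01104 + 1.02090 - 0.00014 = 0.95458 ≈ 0.9546 bits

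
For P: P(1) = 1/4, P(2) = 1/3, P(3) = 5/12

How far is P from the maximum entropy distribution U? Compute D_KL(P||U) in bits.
0.0304 bits

U(i) = 1/3 for all i

D_KL(P||U) = Σ P(x) log₂(P(x) / (1/3))
           = Σ P(x) log₂(P(x)) + log₂(3)
           = log₂(3) - H(P)

H(P) = -Σ P(x) log₂(P(x)):
  -P(1)·log₂(P(1)) = -(1/4)·log₂(1/4) = 0.50000
  -P(2)·log₂(P(2)) = -(1/3)·log₂(1/3) = 0.52832
  -P(3)·log₂(P(3)) = -(5/12)·log₂(5/12) = 0.52626
H(P) = 0.50000 + 0.52832 + 0.52626 = 1.55458 bits

log₂(3) = 1.58496 bits

D_KL(P||U) = 1.58496 - 1.55458 = 0.03038 ≈ 0.0304 bits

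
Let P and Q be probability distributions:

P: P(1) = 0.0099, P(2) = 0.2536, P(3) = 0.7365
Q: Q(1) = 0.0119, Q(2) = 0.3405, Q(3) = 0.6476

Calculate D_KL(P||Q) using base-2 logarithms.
0.0262 bits

D_KL(P||Q) = Σ P(x) log₂(P(x)/Q(x))

Computing term by term:
  P(1)·log₂(P(1)/Q(1)) = 0.0099·log₂(0.0099/0.0119) = -0.00263
  P(2)·log₂(P(2)/Q(2)) = 0.2536·log₂(0.2536/0.3405) = -0.10781
  P(3)·log₂(P(3)/Q(3)) = 0.7365·log₂(0.7365/0.6476) = 0.13668

D_KL(P||Q) = -0.00263 - 0.10781 + 0.13668 = 0.02624 ≈ 0.0262 bits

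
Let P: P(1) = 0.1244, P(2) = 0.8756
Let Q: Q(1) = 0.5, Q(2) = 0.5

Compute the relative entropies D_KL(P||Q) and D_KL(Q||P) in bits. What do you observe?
D_KL(P||Q) = 0.4581 bits, D_KL(Q||P) = 0.5993 bits. The two directions give different values (D_KL(Q||P) exceeds D_KL(P||Q) by 0.1412 bits): KL divergence is asymmetric.

D_KL(P||Q) = Σ P(x) log₂(P(x)/Q(x))

Computing term by term:
  P(1)·log₂(P(1)/Q(1)) = 0.1244·log₂(0.1244/0.5) = -0.24966
  P(2)·log₂(P(2)/Q(2)) = 0.8756·log₂(0.8756/0.5) = 0.70779

D_KL(P||Q) = -0.24966 + 0.70779 = 0.45813 ≈ 0.4581 bits

D_KL(Q||P) = Σ Q(x) log₂(Q(x)/P(x))

Computing term by term:
  Q(1)·log₂(Q(1)/P(1)) = 0.5·log₂(0.5/0.1244) = 1.00347
  Q(2)·log₂(Q(2)/P(2)) = 0.5·log₂(0.5/0.8756) = -0.40417

D_KL(Q||P) = 1.00347 - 0.40417 = 0.59930 ≈ 0.5993 bits

These are NOT equal (difference: 0.1412 bits). KL divergence is asymmetric: D_KL(P||Q) ≠ D_KL(Q||P) in general.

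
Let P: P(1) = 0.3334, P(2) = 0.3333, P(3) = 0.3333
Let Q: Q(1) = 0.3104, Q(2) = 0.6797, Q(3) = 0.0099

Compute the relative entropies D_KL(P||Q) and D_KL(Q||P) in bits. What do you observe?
D_KL(P||Q) = 1.3826 bits, D_KL(Q||P) = 0.6165 bits. The two directions give different values (D_KL(P||Q) exceeds D_KL(Q||P) by 0.7661 bits): KL divergence is asymmetric.

D_KL(P||Q) = Σ P(x) log₂(P(x)/Q(x))

Computing term by term:
  P(1)·log₂(P(1)/Q(1)) = 0.3334·log₂(0.3334/0.3104) = 0.03438
  P(2)·log₂(P(2)/Q(2)) = 0.3333·log₂(0.3333/0.6797) = -0.34266
  P(3)·log₂(P(3)/Q(3)) = 0.3333·log₂(0.3333/0.0099) = 1.69091

D_KL(P||Q) = 0.03438 - 0.34266 + 1.69091 = 1.38263 ≈ 1.3826 bits

D_KL(Q||P) = Σ Q(x) log₂(Q(x)/P(x))

Computing term by term:
  Q(1)·log₂(Q(1)/P(1)) = 0.3104·log₂(0.3104/0.3334) = -0.03201
  Q(2)·log₂(Q(2)/P(2)) = 0.6797·log₂(0.6797/0.3333) = 0.69878
  Q(3)·log₂(Q(3)/P(3)) = 0.0099·log₂(0.0099/0.3333) = -0.05023

D_KL(Q||P) = -0.03201 + 0.69878 - 0.05023 = 0.61654 ≈ 0.6165 bits

These are NOT equal (difference: 0.7661 bits). KL divergence is asymmetric: D_KL(P||Q) ≠ D_KL(Q||P) in general.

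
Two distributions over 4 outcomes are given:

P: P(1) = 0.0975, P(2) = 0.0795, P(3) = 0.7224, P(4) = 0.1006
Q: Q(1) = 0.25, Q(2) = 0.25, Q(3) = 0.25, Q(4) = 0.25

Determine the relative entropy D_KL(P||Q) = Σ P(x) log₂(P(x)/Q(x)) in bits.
0.7099 bits

D_KL(P||Q) = Σ P(x) log₂(P(x)/Q(x))

Computing term by term:
  P(1)·log₂(P(1)/Q(1)) = 0.0975·log₂(0.0975/0.25) = -0.13245
  P(2)·log₂(P(2)/Q(2)) = 0.0795·log₂(0.0795/0.25) = -0.13141
  P(3)·log₂(P(3)/Q(3)) = 0.7224·log₂(0.7224/0.25) = 1.10590
  P(4)·log₂(P(4)/Q(4)) = 0.1006·log₂(0.1006/0.25) = -0.13212

D_KL(P||Q) = -0.13245 - 0.13141 + 1.10590 - 0.13212 = 0.70992 ≈ 0.7099 bits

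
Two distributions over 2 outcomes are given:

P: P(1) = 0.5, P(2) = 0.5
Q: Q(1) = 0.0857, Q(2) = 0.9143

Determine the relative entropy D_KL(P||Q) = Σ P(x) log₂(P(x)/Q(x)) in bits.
0.8369 bits

D_KL(P||Q) = Σ P(x) log₂(P(x)/Q(x))

Computing term by term:
  P(1)·log₂(P(1)/Q(1)) = 0.5·log₂(0.5/0.0857) = 1.27228
  P(2)·log₂(P(2)/Q(2)) = 0.5·log₂(0.5/0.9143) = -0.43537

D_KL(P||Q) = 1.27228 - 0.43537 = 0.83691 ≈ 0.8369 bits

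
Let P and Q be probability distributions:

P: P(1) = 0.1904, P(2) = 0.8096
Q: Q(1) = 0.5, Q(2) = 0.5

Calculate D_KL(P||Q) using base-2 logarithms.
0.2977 bits

D_KL(P||Q) = Σ P(x) log₂(P(x)/Q(x))

Computing term by term:
  P(1)·log₂(P(1)/Q(1)) = 0.1904·log₂(0.1904/0.5) = -0.26521
  P(2)·log₂(P(2)/Q(2)) = 0.8096·log₂(0.8096/0.5) = 0.56290

D_KL(P||Q) = -0.26521 + 0.56290 = 0.29769 ≈ 0.2977 bits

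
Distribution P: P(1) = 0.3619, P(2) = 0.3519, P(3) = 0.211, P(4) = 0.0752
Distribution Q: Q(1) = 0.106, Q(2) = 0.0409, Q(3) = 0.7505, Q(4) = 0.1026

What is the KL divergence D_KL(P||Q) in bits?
1.3138 bits

D_KL(P||Q) = Σ P(x) log₂(P(x)/Q(x))

Computing term by term:
  P(1)·log₂(P(1)/Q(1)) = 0.3619·log₂(0.3619/0.106) = 0.64112
  P(2)·log₂(P(2)/Q(2)) = 0.3519·log₂(0.3519/0.0409) = 1.09265
  P(3)·log₂(P(3)/Q(3)) = 0.211·log₂(0.211/0.7505) = -0.38626
  P(4)·log₂(P(4)/Q(4)) = 0.0752·log₂(0.0752/0.1026) = -0.03371

D_KL(P||Q) = 0.64112 + 1.09265 - 0.38626 - 0.03371 = 1.31380 ≈ 1.3138 bits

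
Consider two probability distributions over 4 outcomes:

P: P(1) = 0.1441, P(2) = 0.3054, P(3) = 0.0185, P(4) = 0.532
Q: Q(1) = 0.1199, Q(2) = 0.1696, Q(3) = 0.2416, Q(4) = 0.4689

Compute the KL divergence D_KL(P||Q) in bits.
0.3257 bits

D_KL(P||Q) = Σ P(x) log₂(P(x)/Q(x))

Computing term by term:
  P(1)·log₂(P(1)/Q(1)) = 0.1441·log₂(0.1441/0.1199) = 0.03822
  P(2)·log₂(P(2)/Q(2)) = 0.3054·log₂(0.3054/0.1696) = 0.25915
  P(3)·log₂(P(3)/Q(3)) = 0.0185·log₂(0.0185/0.2416) = -0.06858
  P(4)·log₂(P(4)/Q(4)) = 0.532·log₂(0.532/0.4689) = 0.09690

D_KL(P||Q) = 0.03822 + 0.25915 - 0.06858 + 0.09690 = 0.32569 ≈ 0.3257 bits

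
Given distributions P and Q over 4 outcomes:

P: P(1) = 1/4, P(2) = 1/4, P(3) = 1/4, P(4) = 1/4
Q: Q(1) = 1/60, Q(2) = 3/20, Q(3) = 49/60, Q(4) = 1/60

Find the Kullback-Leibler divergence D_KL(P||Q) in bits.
1.7107 bits

D_KL(P||Q) = Σ P(x) log₂(P(x)/Q(x))

Computing term by term:
  P(1)·log₂(P(1)/Q(1)) = (1/4)·log₂((1/4)/(1/60)) = 0.97672
  P(2)·log₂(P(2)/Q(2)) = (1/4)·log₂((1/4)/(3/20)) = 0.18424
  P(3)·log₂(P(3)/Q(3)) = (1/4)·log₂((1/4)/(49/60)) = -0.42695
  P(4)·log₂(P(4)/Q(4)) = (1/4)·log₂((1/4)/(1/60)) = 0.97672

D_KL(P||Q) = 0.97672 + 0.18424 - 0.42695 + 0.97672 = 1.71073 ≈ 1.7107 bits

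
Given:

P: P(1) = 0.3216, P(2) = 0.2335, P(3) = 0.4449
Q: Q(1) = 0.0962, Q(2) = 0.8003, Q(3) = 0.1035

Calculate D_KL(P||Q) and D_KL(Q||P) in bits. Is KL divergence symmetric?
D_KL(P||Q) = 1.0810 bits, D_KL(Q||P) = 1.0370 bits. No, KL divergence is not symmetric.

D_KL(P||Q) = Σ P(x) log₂(P(x)/Q(x))

Computing term by term:
  P(1)·log₂(P(1)/Q(1)) = 0.3216·log₂(0.3216/0.0962) = 0.55996
  P(2)·log₂(P(2)/Q(2)) = 0.2335·log₂(0.2335/0.8003) = -0.41496
  P(3)·log₂(P(3)/Q(3)) = 0.4449·log₂(0.4449/0.1035) = 0.93600

D_KL(P||Q) = 0.55996 - 0.41496 + 0.93600 = 1.08100 ≈ 1.0810 bits

D_KL(Q||P) = Σ Q(x) log₂(Q(x)/P(x))

Computing term by term:
  Q(1)·log₂(Q(1)/P(1)) = 0.0962·log₂(0.0962/0.3216) = -0.16750
  Q(2)·log₂(Q(2)/P(2)) = 0.8003·log₂(0.8003/0.2335) = 1.42223
  Q(3)·log₂(Q(3)/P(3)) = 0.1035·log₂(0.1035/0.4449) = -0.21775

D_KL(Q||P) = -0.16750 + 1.42223 - 0.21775 = 1.03698 ≈ 1.0370 bits

These are NOT equal (difference: 0.0440 bits). KL divergence is asymmetric: D_KL(P||Q) ≠ D_KL(Q||P) in general.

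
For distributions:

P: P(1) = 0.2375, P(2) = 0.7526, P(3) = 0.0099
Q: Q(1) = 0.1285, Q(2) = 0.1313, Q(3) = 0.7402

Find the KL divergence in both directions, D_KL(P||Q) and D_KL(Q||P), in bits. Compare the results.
D_KL(P||Q) = 2.0447 bits, D_KL(Q||P) = 4.1626 bits. D_KL(Q||P) is larger than D_KL(P||Q) by 2.1179 bits; the two directions differ.

D_KL(P||Q) = Σ P(x) log₂(P(x)/Q(x))

Computing term by term:
  P(1)·log₂(P(1)/Q(1)) = 0.2375·log₂(0.2375/0.1285) = 0.21046
  P(2)·log₂(P(2)/Q(2)) = 0.7526·log₂(0.7526/0.1313) = 1.89581
  P(3)·log₂(P(3)/Q(3)) = 0.0099·log₂(0.0099/0.7402) = -0.06162

D_KL(P||Q) = 0.21046 + 1.89581 - 0.06162 = 2.04465 ≈ 2.0447 bits

D_KL(Q||P) = Σ Q(x) log₂(Q(x)/P(x))

Computing term by term:
  Q(1)·log₂(Q(1)/P(1)) = 0.1285·log₂(0.1285/0.2375) = -0.11387
  Q(2)·log₂(Q(2)/P(2)) = 0.1313·log₂(0.1313/0.7526) = -0.33075
  Q(3)·log₂(Q(3)/P(3)) = 0.7402·log₂(0.7402/0.0099) = 4.60726

D_KL(Q||P) = -0.11387 - 0.33075 + 4.60726 = 4.16264 ≈ 4.1626 bits

These are NOT equal (difference: 2.1179 bits). KL divergence is asymmetric: D_KL(P||Q) ≠ D_KL(Q||P) in general.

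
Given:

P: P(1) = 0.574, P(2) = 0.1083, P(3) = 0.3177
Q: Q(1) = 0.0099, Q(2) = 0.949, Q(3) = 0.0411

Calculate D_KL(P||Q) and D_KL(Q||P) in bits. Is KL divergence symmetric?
D_KL(P||Q) = 3.9604 bits, D_KL(Q||P) = 2.7924 bits. No, KL divergence is not symmetric.

D_KL(P||Q) = Σ P(x) log₂(P(x)/Q(x))

Computing term by term:
  P(1)·log₂(P(1)/Q(1)) = 0.574·log₂(0.574/0.0099) = 3.36219
  P(2)·log₂(P(2)/Q(2)) = 0.1083·log₂(0.1083/0.949) = -0.33913
  P(3)·log₂(P(3)/Q(3)) = 0.3177·log₂(0.3177/0.0411) = 0.93736

D_KL(P||Q) = 3.36219 - 0.33913 + 0.93736 = 3.96042 ≈ 3.9604 bits

D_KL(Q||P) = Σ Q(x) log₂(Q(x)/P(x))

Computing term by term:
  Q(1)·log₂(Q(1)/P(1)) = 0.0099·log₂(0.0099/0.574) = -0.05799
  Q(2)·log₂(Q(2)/P(2)) = 0.949·log₂(0.949/0.1083) = 2.97167
  Q(3)·log₂(Q(3)/P(3)) = 0.0411·log₂(0.0411/0.3177) = -0.12126

D_KL(Q||P) = -0.05799 + 2.97167 - 0.12126 = 2.79242 ≈ 2.7924 bits

These are NOT equal (difference: 1.1680 bits). KL divergence is asymmetric: D_KL(P||Q) ≠ D_KL(Q||P) in general.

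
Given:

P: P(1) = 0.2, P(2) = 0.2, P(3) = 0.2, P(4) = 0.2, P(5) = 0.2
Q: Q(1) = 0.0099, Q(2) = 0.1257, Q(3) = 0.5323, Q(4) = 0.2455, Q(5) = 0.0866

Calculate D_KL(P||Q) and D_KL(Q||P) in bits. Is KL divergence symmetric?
D_KL(P||Q) = 0.9012 bits, D_KL(Q||P) = 0.5926 bits. No, KL divergence is not symmetric.

D_KL(P||Q) = Σ P(x) log₂(P(x)/Q(x))

Computing term by term:
  P(1)·log₂(P(1)/Q(1)) = 0.2·log₂(0.2/0.0099) = 0.86729
  P(2)·log₂(P(2)/Q(2)) = 0.2·log₂(0.2/0.1257) = 0.13400
  P(3)·log₂(P(3)/Q(3)) = 0.2·log₂(0.2/0.5323) = -0.28245
  P(4)·log₂(P(4)/Q(4)) = 0.2·log₂(0.2/0.2455) = -0.05914
  P(5)·log₂(P(5)/Q(5)) = 0.2·log₂(0.2/0.0866) = 0.24151

D_KL(P||Q) = 0.86729 + 0.13400 - 0.28245 - 0.05914 + 0.24151 = 0.90121 ≈ 0.9012 bits

D_KL(Q||P) = Σ Q(x) log₂(Q(x)/P(x))

Computing term by term:
  Q(1)·log₂(Q(1)/P(1)) = 0.0099·log₂(0.0099/0.2) = -0.04293
  Q(2)·log₂(Q(2)/P(2)) = 0.1257·log₂(0.1257/0.2) = -0.08422
  Q(3)·log₂(Q(3)/P(3)) = 0.5323·log₂(0.5323/0.2) = 0.75174
  Q(4)·log₂(Q(4)/P(4)) = 0.2455·log₂(0.2455/0.2) = 0.07260
  Q(5)·log₂(Q(5)/P(5)) = 0.0866·log₂(0.0866/0.2) = -0.10457

D_KL(Q||P) = -0.04293 - 0.08422 + 0.75174 + 0.07260 - 0.10457 = 0.59262 ≈ 0.5926 bits

These are NOT equal (difference: 0.3086 bits). KL divergence is asymmetric: D_KL(P||Q) ≠ D_KL(Q||P) in general.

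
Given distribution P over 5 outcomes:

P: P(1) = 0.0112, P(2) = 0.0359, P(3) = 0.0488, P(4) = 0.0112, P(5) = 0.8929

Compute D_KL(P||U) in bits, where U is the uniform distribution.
1.6459 bits

U(i) = 1/5 for all i

D_KL(P||U) = Σ P(x) log₂(P(x) / (1/5))
           = Σ P(x) log₂(P(x)) + log₂(5)
           = log₂(5) - H(P)

H(P) = -Σ P(x) log₂(P(x)):
  -P(1)·log₂(P(1)) = -(0.0112)·log₂(0.0112) = 0.07258
  -P(2)·log₂(P(2)) = -(0.0359)·log₂(0.0359) = 0.17232
  -P(3)·log₂(P(3)) = -(0.0488)·log₂(0.0488) = 0.21262
  -P(4)·log₂(P(4)) = -(0.0112)·log₂(0.0112) = 0.07258
  -P(5)·log₂(P(5)) = -(0.8929)·log₂(0.8929) = 0.14593
H(P) = 0.07258 + 0.17232 + 0.21262 + 0.07258 + 0.14593 = 0.67603 bits

log₂(5) = 2.32193 bits

D_KL(P||U) = 2.32193 - 0.67603 = 1.64590 ≈ 1.6459 bits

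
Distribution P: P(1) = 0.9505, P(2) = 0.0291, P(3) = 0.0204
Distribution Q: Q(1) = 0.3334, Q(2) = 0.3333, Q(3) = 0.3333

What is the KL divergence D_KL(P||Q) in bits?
1.2520 bits

D_KL(P||Q) = Σ P(x) log₂(P(x)/Q(x))

Computing term by term:
  P(1)·log₂(P(1)/Q(1)) = 0.9505·log₂(0.9505/0.3334) = 1.43662
  P(2)·log₂(P(2)/Q(2)) = 0.0291·log₂(0.0291/0.3333) = -0.10237
  P(3)·log₂(P(3)/Q(3)) = 0.0204·log₂(0.0204/0.3333) = -0.08222

D_KL(P||Q) = 1.43662 - 0.10237 - 0.08222 = 1.25203 ≈ 1.2520 bits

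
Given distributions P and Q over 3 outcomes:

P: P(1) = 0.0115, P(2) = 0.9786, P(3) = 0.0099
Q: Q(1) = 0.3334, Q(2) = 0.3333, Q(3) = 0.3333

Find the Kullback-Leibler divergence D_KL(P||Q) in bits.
1.4146 bits

D_KL(P||Q) = Σ P(x) log₂(P(x)/Q(x))

Computing term by term:
  P(1)·log₂(P(1)/Q(1)) = 0.0115·log₂(0.0115/0.3334) = -0.05586
  P(2)·log₂(P(2)/Q(2)) = 0.9786·log₂(0.9786/0.3333) = 1.52064
  P(3)·log₂(P(3)/Q(3)) = 0.0099·log₂(0.0099/0.3333) = -0.05023

D_KL(P||Q) = -0.05586 + 1.52064 - 0.05023 = 1.41455 ≈ 1.4146 bits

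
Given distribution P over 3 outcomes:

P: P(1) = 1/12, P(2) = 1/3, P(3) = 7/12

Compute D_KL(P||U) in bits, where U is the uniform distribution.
0.3043 bits

U(i) = 1/3 for all i

D_KL(P||U) = Σ P(x) log₂(P(x) / (1/3))
           = Σ P(x) log₂(P(x)) + log₂(3)
           = log₂(3) - H(P)

H(P) = -Σ P(x) log₂(P(x)):
  -P(1)·log₂(P(1)) = -(1/12)·log₂(1/12) = 0.29875
  -P(2)·log₂(P(2)) = -(1/3)·log₂(1/3) = 0.52832
  -P(3)·log₂(P(3)) = -(7/12)·log₂(7/12) = 0.45360
H(P) = 0.29875 + 0.52832 + 0.45360 = 1.28067 bits

log₂(3) = 1.58496 bits

D_KL(P||U) = 1.58496 - 1.28067 = 0.30429 ≈ 0.3043 bits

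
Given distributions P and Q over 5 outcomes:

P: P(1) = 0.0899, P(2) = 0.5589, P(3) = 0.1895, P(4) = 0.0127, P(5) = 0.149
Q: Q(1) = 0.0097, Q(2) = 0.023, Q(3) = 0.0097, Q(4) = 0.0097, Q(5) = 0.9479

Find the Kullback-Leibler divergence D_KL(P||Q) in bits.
3.2811 bits

D_KL(P||Q) = Σ P(x) log₂(P(x)/Q(x))

Computing term by term:
  P(1)·log₂(P(1)/Q(1)) = 0.0899·log₂(0.0899/0.0097) = 0.28878
  P(2)·log₂(P(2)/Q(2)) = 0.5589·log₂(0.5589/0.023) = 2.57255
  P(3)·log₂(P(3)/Q(3)) = 0.1895·log₂(0.1895/0.0097) = 0.81259
  P(4)·log₂(P(4)/Q(4)) = 0.0127·log₂(0.0127/0.0097) = 0.00494
  P(5)·log₂(P(5)/Q(5)) = 0.149·log₂(0.149/0.9479) = -0.39774

D_KL(P||Q) = 0.28878 + 2.57255 + 0.81259 + 0.00494 - 0.39774 = 3.28112 ≈ 3.2811 bits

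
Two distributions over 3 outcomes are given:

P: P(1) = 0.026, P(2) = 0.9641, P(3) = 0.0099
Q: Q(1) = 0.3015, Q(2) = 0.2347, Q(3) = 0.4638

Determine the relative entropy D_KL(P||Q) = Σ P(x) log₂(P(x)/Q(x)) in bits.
1.8183 bits

D_KL(P||Q) = Σ P(x) log₂(P(x)/Q(x))

Computing term by term:
  P(1)·log₂(P(1)/Q(1)) = 0.026·log₂(0.026/0.3015) = -0.09192
  P(2)·log₂(P(2)/Q(2)) = 0.9641·log₂(0.9641/0.2347) = 1.96519
  P(3)·log₂(P(3)/Q(3)) = 0.0099·log₂(0.0099/0.4638) = -0.05494

D_KL(P||Q) = -0.09192 + 1.96519 - 0.05494 = 1.81833 ≈ 1.8183 bits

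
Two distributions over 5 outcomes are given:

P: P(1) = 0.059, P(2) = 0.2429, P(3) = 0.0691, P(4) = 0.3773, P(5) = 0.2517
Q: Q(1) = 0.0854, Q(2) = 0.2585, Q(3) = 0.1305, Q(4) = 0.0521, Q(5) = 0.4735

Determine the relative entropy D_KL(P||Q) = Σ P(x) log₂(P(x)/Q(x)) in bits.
0.7316 bits

D_KL(P||Q) = Σ P(x) log₂(P(x)/Q(x))

Computing term by term:
  P(1)·log₂(P(1)/Q(1)) = 0.059·log₂(0.059/0.0854) = -0.03148
  P(2)·log₂(P(2)/Q(2)) = 0.2429·log₂(0.2429/0.2585) = -0.02181
  P(3)·log₂(P(3)/Q(3)) = 0.0691·log₂(0.0691/0.1305) = -0.06338
  P(4)·log₂(P(4)/Q(4)) = 0.3773·log₂(0.3773/0.0521) = 1.07770
  P(5)·log₂(P(5)/Q(5)) = 0.2517·log₂(0.2517/0.4735) = -0.22946

D_KL(P||Q) = -0.03148 - 0.02181 - 0.06338 + 1.07770 - 0.22946 = 0.73157 ≈ 0.7316 bits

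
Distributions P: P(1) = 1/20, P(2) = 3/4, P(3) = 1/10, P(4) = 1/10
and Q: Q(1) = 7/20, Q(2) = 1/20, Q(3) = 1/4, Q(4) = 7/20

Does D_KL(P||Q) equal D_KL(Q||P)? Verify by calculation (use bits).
D_KL(P||Q) = 2.4769 bits, D_KL(Q||P) = 1.7503 bits. No — D_KL(P||Q) ≠ D_KL(Q||P) for this pair.

D_KL(P||Q) = Σ P(x) log₂(P(x)/Q(x))

Computing term by term:
  P(1)·log₂(P(1)/Q(1)) = (1/20)·log₂((1/20)/(7/20)) = -0.14037
  P(2)·log₂(P(2)/Q(2)) = (3/4)·log₂((3/4)/(1/20)) = 2.93017
  P(3)·log₂(P(3)/Q(3)) = (1/10)·log₂((1/10)/(1/4)) = -0.13219
  P(4)·log₂(P(4)/Q(4)) = (1/10)·log₂((1/10)/(7/20)) = -0.18074

D_KL(P||Q) = -0.14037 + 2.93017 - 0.13219 - 0.18074 = 2.47687 ≈ 2.4769 bits

D_KL(Q||P) = Σ Q(x) log₂(Q(x)/P(x))

Computing term by term:
  Q(1)·log₂(Q(1)/P(1)) = (7/20)·log₂((7/20)/(1/20)) = 0.98257
  Q(2)·log₂(Q(2)/P(2)) = (1/20)·log₂((1/20)/(3/4)) = -0.19534
  Q(3)·log₂(Q(3)/P(3)) = (1/4)·log₂((1/4)/(1/10)) = 0.33048
  Q(4)·log₂(Q(4)/P(4)) = (7/20)·log₂((7/20)/(1/10)) = 0.63257

D_KL(Q||P) = 0.98257 - 0.19534 + 0.33048 + 0.63257 = 1.75028 ≈ 1.7503 bits

These are NOT equal (difference: 0.7266 bits). KL divergence is asymmetric: D_KL(P||Q) ≠ D_KL(Q||P) in general.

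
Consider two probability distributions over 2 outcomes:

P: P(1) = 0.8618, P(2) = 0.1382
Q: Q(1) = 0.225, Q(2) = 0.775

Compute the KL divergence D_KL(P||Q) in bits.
1.3259 bits

D_KL(P||Q) = Σ P(x) log₂(P(x)/Q(x))

Computing term by term:
  P(1)·log₂(P(1)/Q(1)) = 0.8618·log₂(0.8618/0.225) = 1.66968
  P(2)·log₂(P(2)/Q(2)) = 0.1382·log₂(0.1382/0.775) = -0.34376

D_KL(P||Q) = 1.66968 - 0.34376 = 1.32592 ≈ 1.3259 bits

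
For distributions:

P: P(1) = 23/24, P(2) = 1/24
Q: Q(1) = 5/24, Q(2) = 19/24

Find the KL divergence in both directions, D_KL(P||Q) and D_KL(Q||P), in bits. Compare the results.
D_KL(P||Q) = 1.9329 bits, D_KL(Q||P) = 2.9043 bits. D_KL(Q||P) is larger than D_KL(P||Q) by 0.9714 bits; the two directions differ.

D_KL(P||Q) = Σ P(x) log₂(P(x)/Q(x))

Computing term by term:
  P(1)·log₂(P(1)/Q(1)) = (23/24)·log₂((23/24)/(5/24)) = 2.10990
  P(2)·log₂(P(2)/Q(2)) = (1/24)·log₂((1/24)/(19/24)) = -0.17700

D_KL(P||Q) = 2.10990 - 0.17700 = 1.93290 ≈ 1.9329 bits

D_KL(Q||P) = Σ Q(x) log₂(Q(x)/P(x))

Computing term by term:
  Q(1)·log₂(Q(1)/P(1)) = (5/24)·log₂((5/24)/(23/24)) = -0.45867
  Q(2)·log₂(Q(2)/P(2)) = (19/24)·log₂((19/24)/(1/24)) = 3.36294

D_KL(Q||P) = -0.45867 + 3.36294 = 2.90427 ≈ 2.9043 bits

These are NOT equal (difference: 0.9714 bits). KL divergence is asymmetric: D_KL(P||Q) ≠ D_KL(Q||P) in general.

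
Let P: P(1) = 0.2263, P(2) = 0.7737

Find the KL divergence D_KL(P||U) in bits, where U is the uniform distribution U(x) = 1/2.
0.2285 bits

U(i) = 1/2 for all i

D_KL(P||U) = Σ P(x) log₂(P(x) / (1/2))
           = Σ P(x) log₂(P(x)) + log₂(2)
           = log₂(2) - H(P)

H(P) = -Σ P(x) log₂(P(x)):
  -P(1)·log₂(P(1)) = -(0.2263)·log₂(0.2263) = 0.48512
  -P(2)·log₂(P(2)) = -(0.7737)·log₂(0.7737) = 0.28639
H(P) = 0.48512 + 0.28639 = 0.77151 bits

log₂(2) = 1.00000 bits

D_KL(P||U) = 1.00000 - 0.77151 = 0.22849 ≈ 0.2285 bits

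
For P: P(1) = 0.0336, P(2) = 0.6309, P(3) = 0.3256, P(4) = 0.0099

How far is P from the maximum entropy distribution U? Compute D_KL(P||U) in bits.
0.8233 bits

U(i) = 1/4 for all i

D_KL(P||U) = Σ P(x) log₂(P(x) / (1/4))
           = Σ P(x) log₂(P(x)) + log₂(4)
           = log₂(4) - H(P)

H(P) = -Σ P(x) log₂(P(x)):
  -P(1)·log₂(P(1)) = -(0.0336)·log₂(0.0336) = 0.16449
  -P(2)·log₂(P(2)) = -(0.6309)·log₂(0.6309) = 0.41924
  -P(3)·log₂(P(3)) = -(0.3256)·log₂(0.3256) = 0.52709
  -P(4)·log₂(P(4)) = -(0.0099)·log₂(0.0099) = 0.06592
H(P) = 0.16449 + 0.41924 + 0.52709 + 0.06592 = 1.17674 bits

log₂(4) = 2.00000 bits

D_KL(P||U) = 2.00000 - 1.17674 = 0.82326 ≈ 0.8233 bits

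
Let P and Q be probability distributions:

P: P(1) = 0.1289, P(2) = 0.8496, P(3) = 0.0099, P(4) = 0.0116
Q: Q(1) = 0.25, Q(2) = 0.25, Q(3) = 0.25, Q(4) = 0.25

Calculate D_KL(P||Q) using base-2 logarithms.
1.2787 bits

D_KL(P||Q) = Σ P(x) log₂(P(x)/Q(x))

Computing term by term:
  P(1)·log₂(P(1)/Q(1)) = 0.1289·log₂(0.1289/0.25) = -0.12319
  P(2)·log₂(P(2)/Q(2)) = 0.8496·log₂(0.8496/0.25) = 1.49942
  P(3)·log₂(P(3)/Q(3)) = 0.0099·log₂(0.0099/0.25) = -0.04612
  P(4)·log₂(P(4)/Q(4)) = 0.0116·log₂(0.0116/0.25) = -0.05138

D_KL(P||Q) = -0.12319 + 1.49942 - 0.04612 - 0.05138 = 1.27873 ≈ 1.2787 bits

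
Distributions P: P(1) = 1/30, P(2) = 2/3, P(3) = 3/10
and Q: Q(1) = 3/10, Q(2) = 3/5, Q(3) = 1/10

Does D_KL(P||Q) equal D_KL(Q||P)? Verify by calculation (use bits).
D_KL(P||Q) = 0.4712 bits, D_KL(Q||P) = 0.7013 bits. No — D_KL(P||Q) ≠ D_KL(Q||P) for this pair.

D_KL(P||Q) = Σ P(x) log₂(P(x)/Q(x))

Computing term by term:
  P(1)·log₂(P(1)/Q(1)) = (1/30)·log₂((1/30)/(3/10)) = -0.10566
  P(2)·log₂(P(2)/Q(2)) = (2/3)·log₂((2/3)/(3/5)) = 0.10134
  P(3)·log₂(P(3)/Q(3)) = (3/10)·log₂((3/10)/(1/10)) = 0.47549

D_KL(P||Q) = -0.10566 + 0.10134 + 0.47549 = 0.47117 ≈ 0.4712 bits

D_KL(Q||P) = Σ Q(x) log₂(Q(x)/P(x))

Computing term by term:
  Q(1)·log₂(Q(1)/P(1)) = (3/10)·log₂((3/10)/(1/30)) = 0.95098
  Q(2)·log₂(Q(2)/P(2)) = (3/5)·log₂((3/5)/(2/3)) = -0.09120
  Q(3)·log₂(Q(3)/P(3)) = (1/10)·log₂((1/10)/(3/10)) = -0.15850

D_KL(Q||P) = 0.95098 - 0.09120 - 0.15850 = 0.70128 ≈ 0.7013 bits

These are NOT equal (difference: 0.2301 bits). KL divergence is asymmetric: D_KL(P||Q) ≠ D_KL(Q||P) in general.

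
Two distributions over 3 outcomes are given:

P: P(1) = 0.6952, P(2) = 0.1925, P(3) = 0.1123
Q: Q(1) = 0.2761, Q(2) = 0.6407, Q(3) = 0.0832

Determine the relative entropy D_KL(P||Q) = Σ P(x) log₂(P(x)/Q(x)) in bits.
0.6408 bits

D_KL(P||Q) = Σ P(x) log₂(P(x)/Q(x))

Computing term by term:
  P(1)·log₂(P(1)/Q(1)) = 0.6952·log₂(0.6952/0.2761) = 0.92617
  P(2)·log₂(P(2)/Q(2)) = 0.1925·log₂(0.1925/0.6407) = -0.33395
  P(3)·log₂(P(3)/Q(3)) = 0.1123·log₂(0.1123/0.0832) = 0.04859

D_KL(P||Q) = 0.92617 - 0.33395 + 0.04859 = 0.64081 ≈ 0.6408 bits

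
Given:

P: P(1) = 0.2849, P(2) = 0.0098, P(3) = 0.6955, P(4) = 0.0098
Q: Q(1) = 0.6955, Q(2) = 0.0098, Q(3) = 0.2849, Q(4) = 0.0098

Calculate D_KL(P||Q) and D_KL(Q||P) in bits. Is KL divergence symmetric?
D_KL(P||Q) = 0.5287 bits, D_KL(Q||P) = 0.5287 bits. The two values coincide for this particular pair, but no — KL divergence is not symmetric in general.

D_KL(P||Q) = Σ P(x) log₂(P(x)/Q(x))

Computing term by term:
  P(1)·log₂(P(1)/Q(1)) = 0.2849·log₂(0.2849/0.6955) = -0.36684
  P(2)·log₂(P(2)/Q(2)) = 0.0098·log₂(0.0098/0.0098) = 0.00000
  P(3)·log₂(P(3)/Q(3)) = 0.6955·log₂(0.6955/0.2849) = 0.89552
  P(4)·log₂(P(4)/Q(4)) = 0.0098·log₂(0.0098/0.0098) = 0.00000

D_KL(P||Q) = -0.36684 + 0.00000 + 0.89552 + 0.00000 = 0.52868 ≈ 0.5287 bits

D_KL(Q||P) = Σ Q(x) log₂(Q(x)/P(x))

Computing term by term:
  Q(1)·log₂(Q(1)/P(1)) = 0.6955·log₂(0.6955/0.2849) = 0.89552
  Q(2)·log₂(Q(2)/P(2)) = 0.0098·log₂(0.0098/0.0098) = 0.00000
  Q(3)·log₂(Q(3)/P(3)) = 0.2849·log₂(0.2849/0.6955) = -0.36684
  Q(4)·log₂(Q(4)/P(4)) = 0.0098·log₂(0.0098/0.0098) = 0.00000

D_KL(Q||P) = 0.89552 + 0.00000 - 0.36684 + 0.00000 = 0.52868 ≈ 0.5287 bits

These ARE equal here. Q is P with outcomes relabeled (Q(1) = P(3), Q(2) = P(4), Q(3) = P(1), Q(4) = P(2)) by a relabeling that is its own inverse, so the two sums contain exactly the same terms in a different order. This is a special case — KL divergence is not symmetric in general: D_KL(P||Q) ≠ D_KL(Q||P) for most P, Q.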